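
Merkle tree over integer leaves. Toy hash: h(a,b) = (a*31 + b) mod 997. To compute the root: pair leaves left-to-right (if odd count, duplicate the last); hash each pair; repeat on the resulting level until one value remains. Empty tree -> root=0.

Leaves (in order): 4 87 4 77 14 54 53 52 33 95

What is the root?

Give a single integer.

Answer: 914

Derivation:
L0: [4, 87, 4, 77, 14, 54, 53, 52, 33, 95]
L1: h(4,87)=(4*31+87)%997=211 h(4,77)=(4*31+77)%997=201 h(14,54)=(14*31+54)%997=488 h(53,52)=(53*31+52)%997=698 h(33,95)=(33*31+95)%997=121 -> [211, 201, 488, 698, 121]
L2: h(211,201)=(211*31+201)%997=760 h(488,698)=(488*31+698)%997=871 h(121,121)=(121*31+121)%997=881 -> [760, 871, 881]
L3: h(760,871)=(760*31+871)%997=503 h(881,881)=(881*31+881)%997=276 -> [503, 276]
L4: h(503,276)=(503*31+276)%997=914 -> [914]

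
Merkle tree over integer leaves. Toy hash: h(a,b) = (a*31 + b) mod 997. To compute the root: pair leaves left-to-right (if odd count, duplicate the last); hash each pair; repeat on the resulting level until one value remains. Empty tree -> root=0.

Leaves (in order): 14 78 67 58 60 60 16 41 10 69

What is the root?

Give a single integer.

L0: [14, 78, 67, 58, 60, 60, 16, 41, 10, 69]
L1: h(14,78)=(14*31+78)%997=512 h(67,58)=(67*31+58)%997=141 h(60,60)=(60*31+60)%997=923 h(16,41)=(16*31+41)%997=537 h(10,69)=(10*31+69)%997=379 -> [512, 141, 923, 537, 379]
L2: h(512,141)=(512*31+141)%997=61 h(923,537)=(923*31+537)%997=237 h(379,379)=(379*31+379)%997=164 -> [61, 237, 164]
L3: h(61,237)=(61*31+237)%997=134 h(164,164)=(164*31+164)%997=263 -> [134, 263]
L4: h(134,263)=(134*31+263)%997=429 -> [429]

Answer: 429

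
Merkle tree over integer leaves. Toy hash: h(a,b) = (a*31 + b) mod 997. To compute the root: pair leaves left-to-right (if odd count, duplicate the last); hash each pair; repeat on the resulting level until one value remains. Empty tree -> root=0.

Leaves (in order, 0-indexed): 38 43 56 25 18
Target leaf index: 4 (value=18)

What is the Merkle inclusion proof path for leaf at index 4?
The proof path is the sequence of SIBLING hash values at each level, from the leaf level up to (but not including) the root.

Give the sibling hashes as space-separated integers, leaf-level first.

L0 (leaves): [38, 43, 56, 25, 18], target index=4
L1: h(38,43)=(38*31+43)%997=224 [pair 0] h(56,25)=(56*31+25)%997=764 [pair 1] h(18,18)=(18*31+18)%997=576 [pair 2] -> [224, 764, 576]
  Sibling for proof at L0: 18
L2: h(224,764)=(224*31+764)%997=729 [pair 0] h(576,576)=(576*31+576)%997=486 [pair 1] -> [729, 486]
  Sibling for proof at L1: 576
L3: h(729,486)=(729*31+486)%997=154 [pair 0] -> [154]
  Sibling for proof at L2: 729
Root: 154
Proof path (sibling hashes from leaf to root): [18, 576, 729]

Answer: 18 576 729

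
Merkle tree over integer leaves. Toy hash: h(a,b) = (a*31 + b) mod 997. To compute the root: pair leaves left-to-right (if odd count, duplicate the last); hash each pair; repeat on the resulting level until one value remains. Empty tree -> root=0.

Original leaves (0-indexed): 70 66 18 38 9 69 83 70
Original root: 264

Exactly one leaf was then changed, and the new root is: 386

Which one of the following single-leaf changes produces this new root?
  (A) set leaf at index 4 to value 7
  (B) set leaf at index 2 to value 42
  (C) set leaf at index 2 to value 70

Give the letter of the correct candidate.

Answer: C

Derivation:
Original leaves: [70, 66, 18, 38, 9, 69, 83, 70]
Target new root: 386
Try each candidate change and compute the resulting root:
Candidate A: set leaf[4] = 7 -> leaves = [70, 66, 18, 38, 7, 69, 83, 70]
  L0: [70, 66, 18, 38, 7, 69, 83, 70]
  L1: h(70,66)=(70*31+66)%997=242 h(18,38)=(18*31+38)%997=596 h(7,69)=(7*31+69)%997=286 h(83,70)=(83*31+70)%997=649 -> [242, 596, 286, 649]
  L2: h(242,596)=(242*31+596)%997=122 h(286,649)=(286*31+649)%997=542 -> [122, 542]
  L3: h(122,542)=(122*31+542)%997=336 -> [336]
  root = 336 != target 386
Candidate B: set leaf[2] = 42 -> leaves = [70, 66, 42, 38, 9, 69, 83, 70]
  L0: [70, 66, 42, 38, 9, 69, 83, 70]
  L1: h(70,66)=(70*31+66)%997=242 h(42,38)=(42*31+38)%997=343 h(9,69)=(9*31+69)%997=348 h(83,70)=(83*31+70)%997=649 -> [242, 343, 348, 649]
  L2: h(242,343)=(242*31+343)%997=866 h(348,649)=(348*31+649)%997=470 -> [866, 470]
  L3: h(866,470)=(866*31+470)%997=397 -> [397]
  root = 397 != target 386
Candidate C: set leaf[2] = 70 -> leaves = [70, 66, 70, 38, 9, 69, 83, 70]
  L0: [70, 66, 70, 38, 9, 69, 83, 70]
  L1: h(70,66)=(70*31+66)%997=242 h(70,38)=(70*31+38)%997=214 h(9,69)=(9*31+69)%997=348 h(83,70)=(83*31+70)%997=649 -> [242, 214, 348, 649]
  L2: h(242,214)=(242*31+214)%997=737 h(348,649)=(348*31+649)%997=470 -> [737, 470]
  L3: h(737,470)=(737*31+470)%997=386 -> [386]
  root = 386 == target 386  ** MATCH **
Candidate C produces the target root.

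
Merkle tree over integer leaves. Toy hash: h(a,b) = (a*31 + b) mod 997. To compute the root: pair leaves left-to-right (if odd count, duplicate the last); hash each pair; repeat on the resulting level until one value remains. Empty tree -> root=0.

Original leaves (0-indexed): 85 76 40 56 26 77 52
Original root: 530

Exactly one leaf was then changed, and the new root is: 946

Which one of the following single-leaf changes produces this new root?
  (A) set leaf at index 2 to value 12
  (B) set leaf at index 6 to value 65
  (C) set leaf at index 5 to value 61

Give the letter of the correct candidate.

Original leaves: [85, 76, 40, 56, 26, 77, 52]
Target new root: 946
Try each candidate change and compute the resulting root:
Candidate A: set leaf[2] = 12 -> leaves = [85, 76, 12, 56, 26, 77, 52]
  L0: [85, 76, 12, 56, 26, 77, 52]
  L1: h(85,76)=(85*31+76)%997=717 h(12,56)=(12*31+56)%997=428 h(26,77)=(26*31+77)%997=883 h(52,52)=(52*31+52)%997=667 -> [717, 428, 883, 667]
  L2: h(717,428)=(717*31+428)%997=721 h(883,667)=(883*31+667)%997=124 -> [721, 124]
  L3: h(721,124)=(721*31+124)%997=541 -> [541]
  root = 541 != target 946
Candidate B: set leaf[6] = 65 -> leaves = [85, 76, 40, 56, 26, 77, 65]
  L0: [85, 76, 40, 56, 26, 77, 65]
  L1: h(85,76)=(85*31+76)%997=717 h(40,56)=(40*31+56)%997=299 h(26,77)=(26*31+77)%997=883 h(65,65)=(65*31+65)%997=86 -> [717, 299, 883, 86]
  L2: h(717,299)=(717*31+299)%997=592 h(883,86)=(883*31+86)%997=540 -> [592, 540]
  L3: h(592,540)=(592*31+540)%997=946 -> [946]
  root = 946 == target 946  ** MATCH **
Candidate C: set leaf[5] = 61 -> leaves = [85, 76, 40, 56, 26, 61, 52]
  L0: [85, 76, 40, 56, 26, 61, 52]
  L1: h(85,76)=(85*31+76)%997=717 h(40,56)=(40*31+56)%997=299 h(26,61)=(26*31+61)%997=867 h(52,52)=(52*31+52)%997=667 -> [717, 299, 867, 667]
  L2: h(717,299)=(717*31+299)%997=592 h(867,667)=(867*31+667)%997=625 -> [592, 625]
  L3: h(592,625)=(592*31+625)%997=34 -> [34]
  root = 34 != target 946
Candidate B produces the target root.

Answer: B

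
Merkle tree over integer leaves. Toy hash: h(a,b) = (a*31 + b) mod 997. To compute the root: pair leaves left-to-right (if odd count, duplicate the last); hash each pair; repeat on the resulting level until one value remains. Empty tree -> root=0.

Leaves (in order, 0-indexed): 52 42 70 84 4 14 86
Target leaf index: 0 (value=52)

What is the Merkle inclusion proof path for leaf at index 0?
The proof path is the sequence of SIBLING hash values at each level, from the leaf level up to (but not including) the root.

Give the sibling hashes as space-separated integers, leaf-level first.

L0 (leaves): [52, 42, 70, 84, 4, 14, 86], target index=0
L1: h(52,42)=(52*31+42)%997=657 [pair 0] h(70,84)=(70*31+84)%997=260 [pair 1] h(4,14)=(4*31+14)%997=138 [pair 2] h(86,86)=(86*31+86)%997=758 [pair 3] -> [657, 260, 138, 758]
  Sibling for proof at L0: 42
L2: h(657,260)=(657*31+260)%997=687 [pair 0] h(138,758)=(138*31+758)%997=51 [pair 1] -> [687, 51]
  Sibling for proof at L1: 260
L3: h(687,51)=(687*31+51)%997=411 [pair 0] -> [411]
  Sibling for proof at L2: 51
Root: 411
Proof path (sibling hashes from leaf to root): [42, 260, 51]

Answer: 42 260 51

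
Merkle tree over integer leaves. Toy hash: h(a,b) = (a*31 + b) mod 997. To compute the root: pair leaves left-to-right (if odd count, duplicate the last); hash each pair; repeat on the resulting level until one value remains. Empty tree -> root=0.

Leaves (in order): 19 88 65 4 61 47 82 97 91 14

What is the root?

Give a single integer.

Answer: 144

Derivation:
L0: [19, 88, 65, 4, 61, 47, 82, 97, 91, 14]
L1: h(19,88)=(19*31+88)%997=677 h(65,4)=(65*31+4)%997=25 h(61,47)=(61*31+47)%997=941 h(82,97)=(82*31+97)%997=645 h(91,14)=(91*31+14)%997=841 -> [677, 25, 941, 645, 841]
L2: h(677,25)=(677*31+25)%997=75 h(941,645)=(941*31+645)%997=903 h(841,841)=(841*31+841)%997=990 -> [75, 903, 990]
L3: h(75,903)=(75*31+903)%997=237 h(990,990)=(990*31+990)%997=773 -> [237, 773]
L4: h(237,773)=(237*31+773)%997=144 -> [144]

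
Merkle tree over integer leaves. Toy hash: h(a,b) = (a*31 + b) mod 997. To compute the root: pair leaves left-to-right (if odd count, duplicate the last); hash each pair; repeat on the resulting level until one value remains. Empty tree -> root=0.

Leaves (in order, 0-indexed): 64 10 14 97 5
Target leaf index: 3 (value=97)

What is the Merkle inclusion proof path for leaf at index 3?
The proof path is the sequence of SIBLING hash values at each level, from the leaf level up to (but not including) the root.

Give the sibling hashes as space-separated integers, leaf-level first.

Answer: 14 0 135

Derivation:
L0 (leaves): [64, 10, 14, 97, 5], target index=3
L1: h(64,10)=(64*31+10)%997=0 [pair 0] h(14,97)=(14*31+97)%997=531 [pair 1] h(5,5)=(5*31+5)%997=160 [pair 2] -> [0, 531, 160]
  Sibling for proof at L0: 14
L2: h(0,531)=(0*31+531)%997=531 [pair 0] h(160,160)=(160*31+160)%997=135 [pair 1] -> [531, 135]
  Sibling for proof at L1: 0
L3: h(531,135)=(531*31+135)%997=644 [pair 0] -> [644]
  Sibling for proof at L2: 135
Root: 644
Proof path (sibling hashes from leaf to root): [14, 0, 135]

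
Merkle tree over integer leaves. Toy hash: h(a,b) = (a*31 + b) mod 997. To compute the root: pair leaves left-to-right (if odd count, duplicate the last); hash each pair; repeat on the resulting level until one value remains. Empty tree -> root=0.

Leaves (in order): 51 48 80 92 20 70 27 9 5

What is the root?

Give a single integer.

Answer: 417

Derivation:
L0: [51, 48, 80, 92, 20, 70, 27, 9, 5]
L1: h(51,48)=(51*31+48)%997=632 h(80,92)=(80*31+92)%997=578 h(20,70)=(20*31+70)%997=690 h(27,9)=(27*31+9)%997=846 h(5,5)=(5*31+5)%997=160 -> [632, 578, 690, 846, 160]
L2: h(632,578)=(632*31+578)%997=230 h(690,846)=(690*31+846)%997=302 h(160,160)=(160*31+160)%997=135 -> [230, 302, 135]
L3: h(230,302)=(230*31+302)%997=453 h(135,135)=(135*31+135)%997=332 -> [453, 332]
L4: h(453,332)=(453*31+332)%997=417 -> [417]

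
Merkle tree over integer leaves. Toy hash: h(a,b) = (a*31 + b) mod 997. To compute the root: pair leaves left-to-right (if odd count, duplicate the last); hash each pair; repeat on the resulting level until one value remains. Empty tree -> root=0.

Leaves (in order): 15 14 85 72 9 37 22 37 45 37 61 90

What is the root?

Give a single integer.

L0: [15, 14, 85, 72, 9, 37, 22, 37, 45, 37, 61, 90]
L1: h(15,14)=(15*31+14)%997=479 h(85,72)=(85*31+72)%997=713 h(9,37)=(9*31+37)%997=316 h(22,37)=(22*31+37)%997=719 h(45,37)=(45*31+37)%997=435 h(61,90)=(61*31+90)%997=984 -> [479, 713, 316, 719, 435, 984]
L2: h(479,713)=(479*31+713)%997=607 h(316,719)=(316*31+719)%997=545 h(435,984)=(435*31+984)%997=511 -> [607, 545, 511]
L3: h(607,545)=(607*31+545)%997=419 h(511,511)=(511*31+511)%997=400 -> [419, 400]
L4: h(419,400)=(419*31+400)%997=428 -> [428]

Answer: 428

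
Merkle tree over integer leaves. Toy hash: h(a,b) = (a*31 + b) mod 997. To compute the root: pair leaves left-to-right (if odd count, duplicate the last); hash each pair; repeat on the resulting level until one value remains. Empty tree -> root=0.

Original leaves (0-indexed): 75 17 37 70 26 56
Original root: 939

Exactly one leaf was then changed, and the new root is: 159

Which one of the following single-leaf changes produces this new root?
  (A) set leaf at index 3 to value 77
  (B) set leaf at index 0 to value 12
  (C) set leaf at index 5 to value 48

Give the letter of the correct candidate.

Answer: A

Derivation:
Original leaves: [75, 17, 37, 70, 26, 56]
Target new root: 159
Try each candidate change and compute the resulting root:
Candidate A: set leaf[3] = 77 -> leaves = [75, 17, 37, 77, 26, 56]
  L0: [75, 17, 37, 77, 26, 56]
  L1: h(75,17)=(75*31+17)%997=348 h(37,77)=(37*31+77)%997=227 h(26,56)=(26*31+56)%997=862 -> [348, 227, 862]
  L2: h(348,227)=(348*31+227)%997=48 h(862,862)=(862*31+862)%997=665 -> [48, 665]
  L3: h(48,665)=(48*31+665)%997=159 -> [159]
  root = 159 == target 159  ** MATCH **
Candidate B: set leaf[0] = 12 -> leaves = [12, 17, 37, 70, 26, 56]
  L0: [12, 17, 37, 70, 26, 56]
  L1: h(12,17)=(12*31+17)%997=389 h(37,70)=(37*31+70)%997=220 h(26,56)=(26*31+56)%997=862 -> [389, 220, 862]
  L2: h(389,220)=(389*31+220)%997=315 h(862,862)=(862*31+862)%997=665 -> [315, 665]
  L3: h(315,665)=(315*31+665)%997=460 -> [460]
  root = 460 != target 159
Candidate C: set leaf[5] = 48 -> leaves = [75, 17, 37, 70, 26, 48]
  L0: [75, 17, 37, 70, 26, 48]
  L1: h(75,17)=(75*31+17)%997=348 h(37,70)=(37*31+70)%997=220 h(26,48)=(26*31+48)%997=854 -> [348, 220, 854]
  L2: h(348,220)=(348*31+220)%997=41 h(854,854)=(854*31+854)%997=409 -> [41, 409]
  L3: h(41,409)=(41*31+409)%997=683 -> [683]
  root = 683 != target 159
Candidate A produces the target root.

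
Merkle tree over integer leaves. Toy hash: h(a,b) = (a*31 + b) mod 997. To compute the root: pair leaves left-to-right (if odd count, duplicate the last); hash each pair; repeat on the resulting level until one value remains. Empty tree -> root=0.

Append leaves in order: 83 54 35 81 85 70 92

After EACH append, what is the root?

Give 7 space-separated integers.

After append 83 (leaves=[83]):
  L0: [83]
  root=83
After append 54 (leaves=[83, 54]):
  L0: [83, 54]
  L1: h(83,54)=(83*31+54)%997=633 -> [633]
  root=633
After append 35 (leaves=[83, 54, 35]):
  L0: [83, 54, 35]
  L1: h(83,54)=(83*31+54)%997=633 h(35,35)=(35*31+35)%997=123 -> [633, 123]
  L2: h(633,123)=(633*31+123)%997=803 -> [803]
  root=803
After append 81 (leaves=[83, 54, 35, 81]):
  L0: [83, 54, 35, 81]
  L1: h(83,54)=(83*31+54)%997=633 h(35,81)=(35*31+81)%997=169 -> [633, 169]
  L2: h(633,169)=(633*31+169)%997=849 -> [849]
  root=849
After append 85 (leaves=[83, 54, 35, 81, 85]):
  L0: [83, 54, 35, 81, 85]
  L1: h(83,54)=(83*31+54)%997=633 h(35,81)=(35*31+81)%997=169 h(85,85)=(85*31+85)%997=726 -> [633, 169, 726]
  L2: h(633,169)=(633*31+169)%997=849 h(726,726)=(726*31+726)%997=301 -> [849, 301]
  L3: h(849,301)=(849*31+301)%997=698 -> [698]
  root=698
After append 70 (leaves=[83, 54, 35, 81, 85, 70]):
  L0: [83, 54, 35, 81, 85, 70]
  L1: h(83,54)=(83*31+54)%997=633 h(35,81)=(35*31+81)%997=169 h(85,70)=(85*31+70)%997=711 -> [633, 169, 711]
  L2: h(633,169)=(633*31+169)%997=849 h(711,711)=(711*31+711)%997=818 -> [849, 818]
  L3: h(849,818)=(849*31+818)%997=218 -> [218]
  root=218
After append 92 (leaves=[83, 54, 35, 81, 85, 70, 92]):
  L0: [83, 54, 35, 81, 85, 70, 92]
  L1: h(83,54)=(83*31+54)%997=633 h(35,81)=(35*31+81)%997=169 h(85,70)=(85*31+70)%997=711 h(92,92)=(92*31+92)%997=950 -> [633, 169, 711, 950]
  L2: h(633,169)=(633*31+169)%997=849 h(711,950)=(711*31+950)%997=60 -> [849, 60]
  L3: h(849,60)=(849*31+60)%997=457 -> [457]
  root=457

Answer: 83 633 803 849 698 218 457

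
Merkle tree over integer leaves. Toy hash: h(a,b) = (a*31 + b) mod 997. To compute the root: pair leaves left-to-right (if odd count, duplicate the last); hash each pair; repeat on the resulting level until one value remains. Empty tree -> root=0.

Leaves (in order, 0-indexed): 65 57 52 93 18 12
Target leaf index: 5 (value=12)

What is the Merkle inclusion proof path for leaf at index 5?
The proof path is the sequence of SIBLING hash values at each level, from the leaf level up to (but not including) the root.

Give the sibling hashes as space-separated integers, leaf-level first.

Answer: 18 570 135

Derivation:
L0 (leaves): [65, 57, 52, 93, 18, 12], target index=5
L1: h(65,57)=(65*31+57)%997=78 [pair 0] h(52,93)=(52*31+93)%997=708 [pair 1] h(18,12)=(18*31+12)%997=570 [pair 2] -> [78, 708, 570]
  Sibling for proof at L0: 18
L2: h(78,708)=(78*31+708)%997=135 [pair 0] h(570,570)=(570*31+570)%997=294 [pair 1] -> [135, 294]
  Sibling for proof at L1: 570
L3: h(135,294)=(135*31+294)%997=491 [pair 0] -> [491]
  Sibling for proof at L2: 135
Root: 491
Proof path (sibling hashes from leaf to root): [18, 570, 135]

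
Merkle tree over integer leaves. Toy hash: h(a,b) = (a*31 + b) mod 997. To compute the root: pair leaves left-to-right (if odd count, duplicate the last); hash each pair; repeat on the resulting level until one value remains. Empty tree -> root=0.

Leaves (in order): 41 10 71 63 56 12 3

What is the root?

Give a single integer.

Answer: 586

Derivation:
L0: [41, 10, 71, 63, 56, 12, 3]
L1: h(41,10)=(41*31+10)%997=284 h(71,63)=(71*31+63)%997=270 h(56,12)=(56*31+12)%997=751 h(3,3)=(3*31+3)%997=96 -> [284, 270, 751, 96]
L2: h(284,270)=(284*31+270)%997=101 h(751,96)=(751*31+96)%997=446 -> [101, 446]
L3: h(101,446)=(101*31+446)%997=586 -> [586]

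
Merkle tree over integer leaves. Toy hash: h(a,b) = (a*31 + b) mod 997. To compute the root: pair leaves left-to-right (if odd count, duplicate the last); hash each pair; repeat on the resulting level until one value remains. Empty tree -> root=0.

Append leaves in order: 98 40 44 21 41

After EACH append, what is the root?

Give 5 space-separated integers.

After append 98 (leaves=[98]):
  L0: [98]
  root=98
After append 40 (leaves=[98, 40]):
  L0: [98, 40]
  L1: h(98,40)=(98*31+40)%997=87 -> [87]
  root=87
After append 44 (leaves=[98, 40, 44]):
  L0: [98, 40, 44]
  L1: h(98,40)=(98*31+40)%997=87 h(44,44)=(44*31+44)%997=411 -> [87, 411]
  L2: h(87,411)=(87*31+411)%997=117 -> [117]
  root=117
After append 21 (leaves=[98, 40, 44, 21]):
  L0: [98, 40, 44, 21]
  L1: h(98,40)=(98*31+40)%997=87 h(44,21)=(44*31+21)%997=388 -> [87, 388]
  L2: h(87,388)=(87*31+388)%997=94 -> [94]
  root=94
After append 41 (leaves=[98, 40, 44, 21, 41]):
  L0: [98, 40, 44, 21, 41]
  L1: h(98,40)=(98*31+40)%997=87 h(44,21)=(44*31+21)%997=388 h(41,41)=(41*31+41)%997=315 -> [87, 388, 315]
  L2: h(87,388)=(87*31+388)%997=94 h(315,315)=(315*31+315)%997=110 -> [94, 110]
  L3: h(94,110)=(94*31+110)%997=33 -> [33]
  root=33

Answer: 98 87 117 94 33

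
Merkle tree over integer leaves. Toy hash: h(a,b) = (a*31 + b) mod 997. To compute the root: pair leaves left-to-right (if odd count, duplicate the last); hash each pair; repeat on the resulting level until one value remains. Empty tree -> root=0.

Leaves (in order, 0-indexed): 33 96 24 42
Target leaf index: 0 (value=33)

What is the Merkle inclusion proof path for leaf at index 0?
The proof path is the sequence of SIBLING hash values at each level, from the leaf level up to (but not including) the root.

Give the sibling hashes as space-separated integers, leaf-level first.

L0 (leaves): [33, 96, 24, 42], target index=0
L1: h(33,96)=(33*31+96)%997=122 [pair 0] h(24,42)=(24*31+42)%997=786 [pair 1] -> [122, 786]
  Sibling for proof at L0: 96
L2: h(122,786)=(122*31+786)%997=580 [pair 0] -> [580]
  Sibling for proof at L1: 786
Root: 580
Proof path (sibling hashes from leaf to root): [96, 786]

Answer: 96 786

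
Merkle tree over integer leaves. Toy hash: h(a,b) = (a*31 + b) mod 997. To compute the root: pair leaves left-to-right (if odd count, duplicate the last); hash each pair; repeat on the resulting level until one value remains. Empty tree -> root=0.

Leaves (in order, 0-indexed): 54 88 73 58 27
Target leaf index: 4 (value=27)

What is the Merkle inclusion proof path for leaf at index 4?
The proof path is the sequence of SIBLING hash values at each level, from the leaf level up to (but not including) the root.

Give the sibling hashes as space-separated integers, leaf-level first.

L0 (leaves): [54, 88, 73, 58, 27], target index=4
L1: h(54,88)=(54*31+88)%997=765 [pair 0] h(73,58)=(73*31+58)%997=327 [pair 1] h(27,27)=(27*31+27)%997=864 [pair 2] -> [765, 327, 864]
  Sibling for proof at L0: 27
L2: h(765,327)=(765*31+327)%997=114 [pair 0] h(864,864)=(864*31+864)%997=729 [pair 1] -> [114, 729]
  Sibling for proof at L1: 864
L3: h(114,729)=(114*31+729)%997=275 [pair 0] -> [275]
  Sibling for proof at L2: 114
Root: 275
Proof path (sibling hashes from leaf to root): [27, 864, 114]

Answer: 27 864 114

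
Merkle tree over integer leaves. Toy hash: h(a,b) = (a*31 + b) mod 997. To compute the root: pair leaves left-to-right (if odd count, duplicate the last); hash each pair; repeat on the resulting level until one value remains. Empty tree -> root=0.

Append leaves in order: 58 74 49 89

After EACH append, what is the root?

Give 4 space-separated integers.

After append 58 (leaves=[58]):
  L0: [58]
  root=58
After append 74 (leaves=[58, 74]):
  L0: [58, 74]
  L1: h(58,74)=(58*31+74)%997=875 -> [875]
  root=875
After append 49 (leaves=[58, 74, 49]):
  L0: [58, 74, 49]
  L1: h(58,74)=(58*31+74)%997=875 h(49,49)=(49*31+49)%997=571 -> [875, 571]
  L2: h(875,571)=(875*31+571)%997=777 -> [777]
  root=777
After append 89 (leaves=[58, 74, 49, 89]):
  L0: [58, 74, 49, 89]
  L1: h(58,74)=(58*31+74)%997=875 h(49,89)=(49*31+89)%997=611 -> [875, 611]
  L2: h(875,611)=(875*31+611)%997=817 -> [817]
  root=817

Answer: 58 875 777 817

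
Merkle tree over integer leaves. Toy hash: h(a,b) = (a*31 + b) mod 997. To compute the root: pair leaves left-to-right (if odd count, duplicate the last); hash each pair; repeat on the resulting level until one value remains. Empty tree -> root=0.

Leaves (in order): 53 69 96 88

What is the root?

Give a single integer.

Answer: 304

Derivation:
L0: [53, 69, 96, 88]
L1: h(53,69)=(53*31+69)%997=715 h(96,88)=(96*31+88)%997=73 -> [715, 73]
L2: h(715,73)=(715*31+73)%997=304 -> [304]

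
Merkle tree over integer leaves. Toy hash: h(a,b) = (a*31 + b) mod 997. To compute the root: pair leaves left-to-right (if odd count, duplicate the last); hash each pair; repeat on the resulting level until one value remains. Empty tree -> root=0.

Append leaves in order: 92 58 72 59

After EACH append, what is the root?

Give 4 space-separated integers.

After append 92 (leaves=[92]):
  L0: [92]
  root=92
After append 58 (leaves=[92, 58]):
  L0: [92, 58]
  L1: h(92,58)=(92*31+58)%997=916 -> [916]
  root=916
After append 72 (leaves=[92, 58, 72]):
  L0: [92, 58, 72]
  L1: h(92,58)=(92*31+58)%997=916 h(72,72)=(72*31+72)%997=310 -> [916, 310]
  L2: h(916,310)=(916*31+310)%997=790 -> [790]
  root=790
After append 59 (leaves=[92, 58, 72, 59]):
  L0: [92, 58, 72, 59]
  L1: h(92,58)=(92*31+58)%997=916 h(72,59)=(72*31+59)%997=297 -> [916, 297]
  L2: h(916,297)=(916*31+297)%997=777 -> [777]
  root=777

Answer: 92 916 790 777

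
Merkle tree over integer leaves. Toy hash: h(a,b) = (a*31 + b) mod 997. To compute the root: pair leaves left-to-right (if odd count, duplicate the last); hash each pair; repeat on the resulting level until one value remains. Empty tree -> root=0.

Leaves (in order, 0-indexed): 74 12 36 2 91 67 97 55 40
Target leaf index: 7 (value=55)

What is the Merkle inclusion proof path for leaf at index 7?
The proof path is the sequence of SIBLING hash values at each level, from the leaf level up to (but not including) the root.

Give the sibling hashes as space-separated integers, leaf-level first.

Answer: 97 894 820 662

Derivation:
L0 (leaves): [74, 12, 36, 2, 91, 67, 97, 55, 40], target index=7
L1: h(74,12)=(74*31+12)%997=312 [pair 0] h(36,2)=(36*31+2)%997=121 [pair 1] h(91,67)=(91*31+67)%997=894 [pair 2] h(97,55)=(97*31+55)%997=71 [pair 3] h(40,40)=(40*31+40)%997=283 [pair 4] -> [312, 121, 894, 71, 283]
  Sibling for proof at L0: 97
L2: h(312,121)=(312*31+121)%997=820 [pair 0] h(894,71)=(894*31+71)%997=866 [pair 1] h(283,283)=(283*31+283)%997=83 [pair 2] -> [820, 866, 83]
  Sibling for proof at L1: 894
L3: h(820,866)=(820*31+866)%997=364 [pair 0] h(83,83)=(83*31+83)%997=662 [pair 1] -> [364, 662]
  Sibling for proof at L2: 820
L4: h(364,662)=(364*31+662)%997=979 [pair 0] -> [979]
  Sibling for proof at L3: 662
Root: 979
Proof path (sibling hashes from leaf to root): [97, 894, 820, 662]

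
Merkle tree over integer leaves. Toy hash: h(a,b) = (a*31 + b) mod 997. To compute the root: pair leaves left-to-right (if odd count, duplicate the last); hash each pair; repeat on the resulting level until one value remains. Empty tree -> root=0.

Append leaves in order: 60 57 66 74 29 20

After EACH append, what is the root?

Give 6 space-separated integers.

Answer: 60 920 722 730 482 194

Derivation:
After append 60 (leaves=[60]):
  L0: [60]
  root=60
After append 57 (leaves=[60, 57]):
  L0: [60, 57]
  L1: h(60,57)=(60*31+57)%997=920 -> [920]
  root=920
After append 66 (leaves=[60, 57, 66]):
  L0: [60, 57, 66]
  L1: h(60,57)=(60*31+57)%997=920 h(66,66)=(66*31+66)%997=118 -> [920, 118]
  L2: h(920,118)=(920*31+118)%997=722 -> [722]
  root=722
After append 74 (leaves=[60, 57, 66, 74]):
  L0: [60, 57, 66, 74]
  L1: h(60,57)=(60*31+57)%997=920 h(66,74)=(66*31+74)%997=126 -> [920, 126]
  L2: h(920,126)=(920*31+126)%997=730 -> [730]
  root=730
After append 29 (leaves=[60, 57, 66, 74, 29]):
  L0: [60, 57, 66, 74, 29]
  L1: h(60,57)=(60*31+57)%997=920 h(66,74)=(66*31+74)%997=126 h(29,29)=(29*31+29)%997=928 -> [920, 126, 928]
  L2: h(920,126)=(920*31+126)%997=730 h(928,928)=(928*31+928)%997=783 -> [730, 783]
  L3: h(730,783)=(730*31+783)%997=482 -> [482]
  root=482
After append 20 (leaves=[60, 57, 66, 74, 29, 20]):
  L0: [60, 57, 66, 74, 29, 20]
  L1: h(60,57)=(60*31+57)%997=920 h(66,74)=(66*31+74)%997=126 h(29,20)=(29*31+20)%997=919 -> [920, 126, 919]
  L2: h(920,126)=(920*31+126)%997=730 h(919,919)=(919*31+919)%997=495 -> [730, 495]
  L3: h(730,495)=(730*31+495)%997=194 -> [194]
  root=194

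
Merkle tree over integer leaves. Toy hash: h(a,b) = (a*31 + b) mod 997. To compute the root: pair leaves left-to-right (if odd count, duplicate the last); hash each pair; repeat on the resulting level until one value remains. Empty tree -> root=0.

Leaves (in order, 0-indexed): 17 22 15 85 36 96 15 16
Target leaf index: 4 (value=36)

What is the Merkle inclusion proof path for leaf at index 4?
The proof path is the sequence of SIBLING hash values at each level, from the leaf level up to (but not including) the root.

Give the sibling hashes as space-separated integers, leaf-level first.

L0 (leaves): [17, 22, 15, 85, 36, 96, 15, 16], target index=4
L1: h(17,22)=(17*31+22)%997=549 [pair 0] h(15,85)=(15*31+85)%997=550 [pair 1] h(36,96)=(36*31+96)%997=215 [pair 2] h(15,16)=(15*31+16)%997=481 [pair 3] -> [549, 550, 215, 481]
  Sibling for proof at L0: 96
L2: h(549,550)=(549*31+550)%997=620 [pair 0] h(215,481)=(215*31+481)%997=167 [pair 1] -> [620, 167]
  Sibling for proof at L1: 481
L3: h(620,167)=(620*31+167)%997=444 [pair 0] -> [444]
  Sibling for proof at L2: 620
Root: 444
Proof path (sibling hashes from leaf to root): [96, 481, 620]

Answer: 96 481 620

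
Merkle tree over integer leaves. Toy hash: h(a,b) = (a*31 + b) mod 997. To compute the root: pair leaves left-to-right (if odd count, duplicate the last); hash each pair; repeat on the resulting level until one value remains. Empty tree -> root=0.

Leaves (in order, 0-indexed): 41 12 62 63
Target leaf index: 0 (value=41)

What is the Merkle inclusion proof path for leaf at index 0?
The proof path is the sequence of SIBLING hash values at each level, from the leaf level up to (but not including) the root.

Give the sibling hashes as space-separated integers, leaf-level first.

L0 (leaves): [41, 12, 62, 63], target index=0
L1: h(41,12)=(41*31+12)%997=286 [pair 0] h(62,63)=(62*31+63)%997=988 [pair 1] -> [286, 988]
  Sibling for proof at L0: 12
L2: h(286,988)=(286*31+988)%997=881 [pair 0] -> [881]
  Sibling for proof at L1: 988
Root: 881
Proof path (sibling hashes from leaf to root): [12, 988]

Answer: 12 988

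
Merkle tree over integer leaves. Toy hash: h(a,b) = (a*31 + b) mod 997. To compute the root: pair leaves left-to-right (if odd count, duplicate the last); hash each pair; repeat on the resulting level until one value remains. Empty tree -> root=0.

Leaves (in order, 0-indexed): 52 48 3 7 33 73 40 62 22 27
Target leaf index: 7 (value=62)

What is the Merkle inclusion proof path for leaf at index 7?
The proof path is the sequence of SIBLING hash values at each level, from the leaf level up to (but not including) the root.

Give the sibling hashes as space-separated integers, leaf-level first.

L0 (leaves): [52, 48, 3, 7, 33, 73, 40, 62, 22, 27], target index=7
L1: h(52,48)=(52*31+48)%997=663 [pair 0] h(3,7)=(3*31+7)%997=100 [pair 1] h(33,73)=(33*31+73)%997=99 [pair 2] h(40,62)=(40*31+62)%997=305 [pair 3] h(22,27)=(22*31+27)%997=709 [pair 4] -> [663, 100, 99, 305, 709]
  Sibling for proof at L0: 40
L2: h(663,100)=(663*31+100)%997=713 [pair 0] h(99,305)=(99*31+305)%997=383 [pair 1] h(709,709)=(709*31+709)%997=754 [pair 2] -> [713, 383, 754]
  Sibling for proof at L1: 99
L3: h(713,383)=(713*31+383)%997=552 [pair 0] h(754,754)=(754*31+754)%997=200 [pair 1] -> [552, 200]
  Sibling for proof at L2: 713
L4: h(552,200)=(552*31+200)%997=363 [pair 0] -> [363]
  Sibling for proof at L3: 200
Root: 363
Proof path (sibling hashes from leaf to root): [40, 99, 713, 200]

Answer: 40 99 713 200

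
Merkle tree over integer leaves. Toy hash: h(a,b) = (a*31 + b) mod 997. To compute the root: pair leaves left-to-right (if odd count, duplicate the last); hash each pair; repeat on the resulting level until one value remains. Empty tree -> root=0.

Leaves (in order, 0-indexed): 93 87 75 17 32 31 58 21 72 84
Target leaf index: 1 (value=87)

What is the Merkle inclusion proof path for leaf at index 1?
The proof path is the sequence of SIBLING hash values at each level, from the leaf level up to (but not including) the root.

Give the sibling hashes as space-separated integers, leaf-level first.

L0 (leaves): [93, 87, 75, 17, 32, 31, 58, 21, 72, 84], target index=1
L1: h(93,87)=(93*31+87)%997=976 [pair 0] h(75,17)=(75*31+17)%997=348 [pair 1] h(32,31)=(32*31+31)%997=26 [pair 2] h(58,21)=(58*31+21)%997=822 [pair 3] h(72,84)=(72*31+84)%997=322 [pair 4] -> [976, 348, 26, 822, 322]
  Sibling for proof at L0: 93
L2: h(976,348)=(976*31+348)%997=694 [pair 0] h(26,822)=(26*31+822)%997=631 [pair 1] h(322,322)=(322*31+322)%997=334 [pair 2] -> [694, 631, 334]
  Sibling for proof at L1: 348
L3: h(694,631)=(694*31+631)%997=211 [pair 0] h(334,334)=(334*31+334)%997=718 [pair 1] -> [211, 718]
  Sibling for proof at L2: 631
L4: h(211,718)=(211*31+718)%997=280 [pair 0] -> [280]
  Sibling for proof at L3: 718
Root: 280
Proof path (sibling hashes from leaf to root): [93, 348, 631, 718]

Answer: 93 348 631 718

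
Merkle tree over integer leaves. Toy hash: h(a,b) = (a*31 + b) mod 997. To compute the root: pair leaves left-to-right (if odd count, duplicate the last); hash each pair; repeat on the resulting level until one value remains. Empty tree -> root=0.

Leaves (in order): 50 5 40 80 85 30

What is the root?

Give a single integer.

Answer: 430

Derivation:
L0: [50, 5, 40, 80, 85, 30]
L1: h(50,5)=(50*31+5)%997=558 h(40,80)=(40*31+80)%997=323 h(85,30)=(85*31+30)%997=671 -> [558, 323, 671]
L2: h(558,323)=(558*31+323)%997=672 h(671,671)=(671*31+671)%997=535 -> [672, 535]
L3: h(672,535)=(672*31+535)%997=430 -> [430]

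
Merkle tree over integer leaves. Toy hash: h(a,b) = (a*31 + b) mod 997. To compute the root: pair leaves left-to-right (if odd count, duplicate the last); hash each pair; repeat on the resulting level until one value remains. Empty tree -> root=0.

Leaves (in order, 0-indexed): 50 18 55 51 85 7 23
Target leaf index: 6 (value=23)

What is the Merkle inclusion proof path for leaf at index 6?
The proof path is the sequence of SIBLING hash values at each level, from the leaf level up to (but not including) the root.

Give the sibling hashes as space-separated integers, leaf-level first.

L0 (leaves): [50, 18, 55, 51, 85, 7, 23], target index=6
L1: h(50,18)=(50*31+18)%997=571 [pair 0] h(55,51)=(55*31+51)%997=759 [pair 1] h(85,7)=(85*31+7)%997=648 [pair 2] h(23,23)=(23*31+23)%997=736 [pair 3] -> [571, 759, 648, 736]
  Sibling for proof at L0: 23
L2: h(571,759)=(571*31+759)%997=514 [pair 0] h(648,736)=(648*31+736)%997=884 [pair 1] -> [514, 884]
  Sibling for proof at L1: 648
L3: h(514,884)=(514*31+884)%997=866 [pair 0] -> [866]
  Sibling for proof at L2: 514
Root: 866
Proof path (sibling hashes from leaf to root): [23, 648, 514]

Answer: 23 648 514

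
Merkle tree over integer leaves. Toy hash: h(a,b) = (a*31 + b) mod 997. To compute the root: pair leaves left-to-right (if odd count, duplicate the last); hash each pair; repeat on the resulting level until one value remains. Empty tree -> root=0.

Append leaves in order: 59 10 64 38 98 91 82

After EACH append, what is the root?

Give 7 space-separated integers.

Answer: 59 842 234 208 121 894 389

Derivation:
After append 59 (leaves=[59]):
  L0: [59]
  root=59
After append 10 (leaves=[59, 10]):
  L0: [59, 10]
  L1: h(59,10)=(59*31+10)%997=842 -> [842]
  root=842
After append 64 (leaves=[59, 10, 64]):
  L0: [59, 10, 64]
  L1: h(59,10)=(59*31+10)%997=842 h(64,64)=(64*31+64)%997=54 -> [842, 54]
  L2: h(842,54)=(842*31+54)%997=234 -> [234]
  root=234
After append 38 (leaves=[59, 10, 64, 38]):
  L0: [59, 10, 64, 38]
  L1: h(59,10)=(59*31+10)%997=842 h(64,38)=(64*31+38)%997=28 -> [842, 28]
  L2: h(842,28)=(842*31+28)%997=208 -> [208]
  root=208
After append 98 (leaves=[59, 10, 64, 38, 98]):
  L0: [59, 10, 64, 38, 98]
  L1: h(59,10)=(59*31+10)%997=842 h(64,38)=(64*31+38)%997=28 h(98,98)=(98*31+98)%997=145 -> [842, 28, 145]
  L2: h(842,28)=(842*31+28)%997=208 h(145,145)=(145*31+145)%997=652 -> [208, 652]
  L3: h(208,652)=(208*31+652)%997=121 -> [121]
  root=121
After append 91 (leaves=[59, 10, 64, 38, 98, 91]):
  L0: [59, 10, 64, 38, 98, 91]
  L1: h(59,10)=(59*31+10)%997=842 h(64,38)=(64*31+38)%997=28 h(98,91)=(98*31+91)%997=138 -> [842, 28, 138]
  L2: h(842,28)=(842*31+28)%997=208 h(138,138)=(138*31+138)%997=428 -> [208, 428]
  L3: h(208,428)=(208*31+428)%997=894 -> [894]
  root=894
After append 82 (leaves=[59, 10, 64, 38, 98, 91, 82]):
  L0: [59, 10, 64, 38, 98, 91, 82]
  L1: h(59,10)=(59*31+10)%997=842 h(64,38)=(64*31+38)%997=28 h(98,91)=(98*31+91)%997=138 h(82,82)=(82*31+82)%997=630 -> [842, 28, 138, 630]
  L2: h(842,28)=(842*31+28)%997=208 h(138,630)=(138*31+630)%997=920 -> [208, 920]
  L3: h(208,920)=(208*31+920)%997=389 -> [389]
  root=389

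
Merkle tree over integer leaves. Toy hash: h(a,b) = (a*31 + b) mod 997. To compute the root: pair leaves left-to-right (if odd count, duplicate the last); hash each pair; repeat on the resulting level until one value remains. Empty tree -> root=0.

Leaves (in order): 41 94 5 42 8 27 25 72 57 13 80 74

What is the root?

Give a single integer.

Answer: 415

Derivation:
L0: [41, 94, 5, 42, 8, 27, 25, 72, 57, 13, 80, 74]
L1: h(41,94)=(41*31+94)%997=368 h(5,42)=(5*31+42)%997=197 h(8,27)=(8*31+27)%997=275 h(25,72)=(25*31+72)%997=847 h(57,13)=(57*31+13)%997=783 h(80,74)=(80*31+74)%997=560 -> [368, 197, 275, 847, 783, 560]
L2: h(368,197)=(368*31+197)%997=638 h(275,847)=(275*31+847)%997=399 h(783,560)=(783*31+560)%997=905 -> [638, 399, 905]
L3: h(638,399)=(638*31+399)%997=237 h(905,905)=(905*31+905)%997=47 -> [237, 47]
L4: h(237,47)=(237*31+47)%997=415 -> [415]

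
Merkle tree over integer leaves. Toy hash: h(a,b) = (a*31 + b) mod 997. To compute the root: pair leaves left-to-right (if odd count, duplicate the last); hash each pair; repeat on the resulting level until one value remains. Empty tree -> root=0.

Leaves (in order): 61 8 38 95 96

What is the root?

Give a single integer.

Answer: 610

Derivation:
L0: [61, 8, 38, 95, 96]
L1: h(61,8)=(61*31+8)%997=902 h(38,95)=(38*31+95)%997=276 h(96,96)=(96*31+96)%997=81 -> [902, 276, 81]
L2: h(902,276)=(902*31+276)%997=322 h(81,81)=(81*31+81)%997=598 -> [322, 598]
L3: h(322,598)=(322*31+598)%997=610 -> [610]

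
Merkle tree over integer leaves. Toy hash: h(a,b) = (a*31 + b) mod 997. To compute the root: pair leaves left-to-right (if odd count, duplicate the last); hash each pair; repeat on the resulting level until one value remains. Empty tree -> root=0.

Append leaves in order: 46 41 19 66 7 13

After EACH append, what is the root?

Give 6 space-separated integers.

After append 46 (leaves=[46]):
  L0: [46]
  root=46
After append 41 (leaves=[46, 41]):
  L0: [46, 41]
  L1: h(46,41)=(46*31+41)%997=470 -> [470]
  root=470
After append 19 (leaves=[46, 41, 19]):
  L0: [46, 41, 19]
  L1: h(46,41)=(46*31+41)%997=470 h(19,19)=(19*31+19)%997=608 -> [470, 608]
  L2: h(470,608)=(470*31+608)%997=223 -> [223]
  root=223
After append 66 (leaves=[46, 41, 19, 66]):
  L0: [46, 41, 19, 66]
  L1: h(46,41)=(46*31+41)%997=470 h(19,66)=(19*31+66)%997=655 -> [470, 655]
  L2: h(470,655)=(470*31+655)%997=270 -> [270]
  root=270
After append 7 (leaves=[46, 41, 19, 66, 7]):
  L0: [46, 41, 19, 66, 7]
  L1: h(46,41)=(46*31+41)%997=470 h(19,66)=(19*31+66)%997=655 h(7,7)=(7*31+7)%997=224 -> [470, 655, 224]
  L2: h(470,655)=(470*31+655)%997=270 h(224,224)=(224*31+224)%997=189 -> [270, 189]
  L3: h(270,189)=(270*31+189)%997=583 -> [583]
  root=583
After append 13 (leaves=[46, 41, 19, 66, 7, 13]):
  L0: [46, 41, 19, 66, 7, 13]
  L1: h(46,41)=(46*31+41)%997=470 h(19,66)=(19*31+66)%997=655 h(7,13)=(7*31+13)%997=230 -> [470, 655, 230]
  L2: h(470,655)=(470*31+655)%997=270 h(230,230)=(230*31+230)%997=381 -> [270, 381]
  L3: h(270,381)=(270*31+381)%997=775 -> [775]
  root=775

Answer: 46 470 223 270 583 775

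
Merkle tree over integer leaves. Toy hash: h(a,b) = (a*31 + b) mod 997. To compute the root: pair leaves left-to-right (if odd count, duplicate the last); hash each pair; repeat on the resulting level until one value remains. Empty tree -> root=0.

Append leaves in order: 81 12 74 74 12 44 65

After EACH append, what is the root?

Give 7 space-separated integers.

Answer: 81 529 821 821 850 877 547

Derivation:
After append 81 (leaves=[81]):
  L0: [81]
  root=81
After append 12 (leaves=[81, 12]):
  L0: [81, 12]
  L1: h(81,12)=(81*31+12)%997=529 -> [529]
  root=529
After append 74 (leaves=[81, 12, 74]):
  L0: [81, 12, 74]
  L1: h(81,12)=(81*31+12)%997=529 h(74,74)=(74*31+74)%997=374 -> [529, 374]
  L2: h(529,374)=(529*31+374)%997=821 -> [821]
  root=821
After append 74 (leaves=[81, 12, 74, 74]):
  L0: [81, 12, 74, 74]
  L1: h(81,12)=(81*31+12)%997=529 h(74,74)=(74*31+74)%997=374 -> [529, 374]
  L2: h(529,374)=(529*31+374)%997=821 -> [821]
  root=821
After append 12 (leaves=[81, 12, 74, 74, 12]):
  L0: [81, 12, 74, 74, 12]
  L1: h(81,12)=(81*31+12)%997=529 h(74,74)=(74*31+74)%997=374 h(12,12)=(12*31+12)%997=384 -> [529, 374, 384]
  L2: h(529,374)=(529*31+374)%997=821 h(384,384)=(384*31+384)%997=324 -> [821, 324]
  L3: h(821,324)=(821*31+324)%997=850 -> [850]
  root=850
After append 44 (leaves=[81, 12, 74, 74, 12, 44]):
  L0: [81, 12, 74, 74, 12, 44]
  L1: h(81,12)=(81*31+12)%997=529 h(74,74)=(74*31+74)%997=374 h(12,44)=(12*31+44)%997=416 -> [529, 374, 416]
  L2: h(529,374)=(529*31+374)%997=821 h(416,416)=(416*31+416)%997=351 -> [821, 351]
  L3: h(821,351)=(821*31+351)%997=877 -> [877]
  root=877
After append 65 (leaves=[81, 12, 74, 74, 12, 44, 65]):
  L0: [81, 12, 74, 74, 12, 44, 65]
  L1: h(81,12)=(81*31+12)%997=529 h(74,74)=(74*31+74)%997=374 h(12,44)=(12*31+44)%997=416 h(65,65)=(65*31+65)%997=86 -> [529, 374, 416, 86]
  L2: h(529,374)=(529*31+374)%997=821 h(416,86)=(416*31+86)%997=21 -> [821, 21]
  L3: h(821,21)=(821*31+21)%997=547 -> [547]
  root=547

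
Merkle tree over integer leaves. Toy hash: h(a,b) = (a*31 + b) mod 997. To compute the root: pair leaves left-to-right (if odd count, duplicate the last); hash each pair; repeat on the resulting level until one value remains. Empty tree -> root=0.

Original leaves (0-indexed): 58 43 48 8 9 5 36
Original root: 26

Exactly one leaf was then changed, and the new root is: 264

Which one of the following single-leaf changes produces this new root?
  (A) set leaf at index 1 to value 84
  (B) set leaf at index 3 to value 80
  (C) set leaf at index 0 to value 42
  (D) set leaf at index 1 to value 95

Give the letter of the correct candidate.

Answer: B

Derivation:
Original leaves: [58, 43, 48, 8, 9, 5, 36]
Target new root: 264
Try each candidate change and compute the resulting root:
Candidate A: set leaf[1] = 84 -> leaves = [58, 84, 48, 8, 9, 5, 36]
  L0: [58, 84, 48, 8, 9, 5, 36]
  L1: h(58,84)=(58*31+84)%997=885 h(48,8)=(48*31+8)%997=499 h(9,5)=(9*31+5)%997=284 h(36,36)=(36*31+36)%997=155 -> [885, 499, 284, 155]
  L2: h(885,499)=(885*31+499)%997=18 h(284,155)=(284*31+155)%997=983 -> [18, 983]
  L3: h(18,983)=(18*31+983)%997=544 -> [544]
  root = 544 != target 264
Candidate B: set leaf[3] = 80 -> leaves = [58, 43, 48, 80, 9, 5, 36]
  L0: [58, 43, 48, 80, 9, 5, 36]
  L1: h(58,43)=(58*31+43)%997=844 h(48,80)=(48*31+80)%997=571 h(9,5)=(9*31+5)%997=284 h(36,36)=(36*31+36)%997=155 -> [844, 571, 284, 155]
  L2: h(844,571)=(844*31+571)%997=813 h(284,155)=(284*31+155)%997=983 -> [813, 983]
  L3: h(813,983)=(813*31+983)%997=264 -> [264]
  root = 264 == target 264  ** MATCH **
Candidate C: set leaf[0] = 42 -> leaves = [42, 43, 48, 8, 9, 5, 36]
  L0: [42, 43, 48, 8, 9, 5, 36]
  L1: h(42,43)=(42*31+43)%997=348 h(48,8)=(48*31+8)%997=499 h(9,5)=(9*31+5)%997=284 h(36,36)=(36*31+36)%997=155 -> [348, 499, 284, 155]
  L2: h(348,499)=(348*31+499)%997=320 h(284,155)=(284*31+155)%997=983 -> [320, 983]
  L3: h(320,983)=(320*31+983)%997=933 -> [933]
  root = 933 != target 264
Candidate D: set leaf[1] = 95 -> leaves = [58, 95, 48, 8, 9, 5, 36]
  L0: [58, 95, 48, 8, 9, 5, 36]
  L1: h(58,95)=(58*31+95)%997=896 h(48,8)=(48*31+8)%997=499 h(9,5)=(9*31+5)%997=284 h(36,36)=(36*31+36)%997=155 -> [896, 499, 284, 155]
  L2: h(896,499)=(896*31+499)%997=359 h(284,155)=(284*31+155)%997=983 -> [359, 983]
  L3: h(359,983)=(359*31+983)%997=148 -> [148]
  root = 148 != target 264
Candidate B produces the target root.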